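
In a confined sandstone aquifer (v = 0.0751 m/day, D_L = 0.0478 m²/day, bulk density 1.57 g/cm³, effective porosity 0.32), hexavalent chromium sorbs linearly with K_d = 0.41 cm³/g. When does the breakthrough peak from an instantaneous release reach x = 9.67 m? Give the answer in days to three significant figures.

363 days

Retardation factor R = 1 + ρ_b·K_d/n = 1 + 1.57 × 0.41/0.32 = 3.012.
Sorption retards both mechanisms: v_R = v/R = 0.02493 m/day, D_R = D/R = 0.01587 m²/day.
Peak time from v_R²t² + 2D_R t − x² = 0: t = (√(D_R² + v_R²x²) − D_R)/v_R².
√(D_R² + v_R²x²) = √(0.01587² + 0.02493² × 9.67²) = 0.2416; v_R² = 0.0006215.
t = (0.2416 − 0.01587)/0.0006215 = 363 days.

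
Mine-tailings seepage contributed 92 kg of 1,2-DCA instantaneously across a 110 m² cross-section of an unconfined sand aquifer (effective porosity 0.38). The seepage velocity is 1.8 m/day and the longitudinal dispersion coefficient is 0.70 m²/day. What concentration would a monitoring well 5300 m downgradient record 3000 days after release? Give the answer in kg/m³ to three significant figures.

0.00412 kg/m³

For an instantaneous plane source, C(x,t) = M/(n_e·A·√(4πDt)) · exp(−(x−vt)²/(4Dt)), with n_e·A the pore (flow) area.
Plume center vt = 1.8 × 3000 = 5400 m, so the well at 5300 m is 100 m upgradient of the peak.
√(4πDt) = 162.4 m, giving peak height M/(n_e·A·√(4πDt)) = 92/(0.38 × 110 × 162.4) = 0.01355 kg/m³.
(x−vt)²/(4Dt) = (-100)²/(4 × 0.70 × 3000) = 1.190; exp(−1.190) = 0.3042.
C = 0.01355 × 0.3042 = 0.00412 kg/m³.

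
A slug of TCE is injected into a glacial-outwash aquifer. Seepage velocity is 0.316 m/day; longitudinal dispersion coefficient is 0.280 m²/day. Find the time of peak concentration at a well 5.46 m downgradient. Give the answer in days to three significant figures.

For the 1D instantaneous-source solution, setting ∂C/∂t = 0 at fixed x gives v²t² + 2Dt − x² = 0, so t = (√(D² + v²x²) − D)/v².
√(D² + v²x²) = √(0.280² + 0.316² × 5.46²) = 1.748; v² = 0.099856.
t = (1.748 − 0.280)/0.099856 = 14.7 days (vs. the pure-advection estimate x/v = 17.3 d).

14.7 days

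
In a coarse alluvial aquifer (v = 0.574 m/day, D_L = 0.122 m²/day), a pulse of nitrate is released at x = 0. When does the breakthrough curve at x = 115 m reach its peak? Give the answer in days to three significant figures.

200 days

For the 1D instantaneous-source solution, setting ∂C/∂t = 0 at fixed x gives v²t² + 2Dt − x² = 0, so t = (√(D² + v²x²) − D)/v².
√(D² + v²x²) = √(0.122² + 0.574² × 115²) = 66.01; v² = 0.329476.
t = (66.01 − 0.122)/0.329476 = 200 days (vs. the pure-advection estimate x/v = 200 d).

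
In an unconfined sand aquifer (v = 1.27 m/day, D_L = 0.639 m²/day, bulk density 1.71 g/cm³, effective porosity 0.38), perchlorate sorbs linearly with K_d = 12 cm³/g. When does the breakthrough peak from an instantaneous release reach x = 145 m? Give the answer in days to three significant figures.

6260 days

Retardation factor R = 1 + ρ_b·K_d/n = 1 + 1.71 × 12/0.38 = 55.00.
Sorption retards both mechanisms: v_R = v/R = 0.02309 m/day, D_R = D/R = 0.01162 m²/day.
Peak time from v_R²t² + 2D_R t − x² = 0: t = (√(D_R² + v_R²x²) − D_R)/v_R².
√(D_R² + v_R²x²) = √(0.01162² + 0.02309² × 145²) = 3.348; v_R² = 0.0005331.
t = (3.348 − 0.01162)/0.0005331 = 6260 days.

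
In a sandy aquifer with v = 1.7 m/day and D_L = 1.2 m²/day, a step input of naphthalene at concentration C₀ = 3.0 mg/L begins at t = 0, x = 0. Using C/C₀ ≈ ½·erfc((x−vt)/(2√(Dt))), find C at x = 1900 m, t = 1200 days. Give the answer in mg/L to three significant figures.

2.99 mg/L

For a continuous step input, C/C₀ ≈ ½·erfc((x−vt)/(2√(Dt))).
vt = 1.7 × 1200 = 2040 m and 2√(Dt) = 2√(1.2 × 1200) = 75.89 m.
Argument (x−vt)/(2√(Dt)) = (1900 − 2040)/75.89 = -1.845; ½·erfc(-1.845) = 0.9955.
C = 3.0 × 0.9955 = 2.99 mg/L.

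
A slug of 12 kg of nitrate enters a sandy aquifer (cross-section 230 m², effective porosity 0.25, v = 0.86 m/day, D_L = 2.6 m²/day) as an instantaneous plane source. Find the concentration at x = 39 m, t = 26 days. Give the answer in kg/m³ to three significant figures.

For an instantaneous plane source, C(x,t) = M/(n_e·A·√(4πDt)) · exp(−(x−vt)²/(4Dt)), with n_e·A the pore (flow) area.
Plume center vt = 0.86 × 26 = 22.36 m, so the well at 39 m is 16.64 m downgradient of the peak.
√(4πDt) = 29.15 m, giving peak height M/(n_e·A·√(4πDt)) = 12/(0.25 × 230 × 29.15) = 0.007159 kg/m³.
(x−vt)²/(4Dt) = (16.64)²/(4 × 2.6 × 26) = 1.024; exp(−1.024) = 0.3592.
C = 0.007159 × 0.3592 = 0.00257 kg/m³.

0.00257 kg/m³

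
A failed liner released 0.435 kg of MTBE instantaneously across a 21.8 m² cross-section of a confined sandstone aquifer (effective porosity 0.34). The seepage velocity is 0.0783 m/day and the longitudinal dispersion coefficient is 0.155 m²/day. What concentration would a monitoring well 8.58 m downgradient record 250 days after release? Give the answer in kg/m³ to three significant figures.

0.00122 kg/m³

For an instantaneous plane source, C(x,t) = M/(n_e·A·√(4πDt)) · exp(−(x−vt)²/(4Dt)), with n_e·A the pore (flow) area.
Plume center vt = 0.0783 × 250 = 19.575 m, so the well at 8.58 m is 10.995 m upgradient of the peak.
√(4πDt) = 22.07 m, giving peak height M/(n_e·A·√(4πDt)) = 0.435/(0.34 × 21.8 × 22.07) = 0.002659 kg/m³.
(x−vt)²/(4Dt) = (-10.995)²/(4 × 0.155 × 250) = 0.7799; exp(−0.7799) = 0.4585.
C = 0.002659 × 0.4585 = 0.00122 kg/m³.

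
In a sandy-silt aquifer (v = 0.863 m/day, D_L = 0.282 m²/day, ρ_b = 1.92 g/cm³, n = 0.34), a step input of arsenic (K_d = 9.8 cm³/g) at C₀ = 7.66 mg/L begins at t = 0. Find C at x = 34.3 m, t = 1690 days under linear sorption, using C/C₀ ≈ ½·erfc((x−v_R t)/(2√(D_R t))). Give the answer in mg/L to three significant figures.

0.156 mg/L

Retardation factor R = 1 + ρ_b·K_d/n = 1 + 1.92 × 9.8/0.34 = 56.34.
Sorption retards both mechanisms: v_R = v/R = 0.01532 m/day, D_R = D/R = 0.005005 m²/day.
v_R·t = 0.01532 × 1690 = 25.8908 m; 2√(D_R t) = 5.817 m; argument = (34.3 − 25.8908)/5.817 = 1.446.
C = C₀ × ½·erfc(1.446) = 7.66 × 0.02043 = 0.156 mg/L.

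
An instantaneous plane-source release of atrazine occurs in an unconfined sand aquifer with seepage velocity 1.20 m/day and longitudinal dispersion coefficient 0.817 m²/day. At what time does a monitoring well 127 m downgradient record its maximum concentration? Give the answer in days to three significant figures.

105 days

For the 1D instantaneous-source solution, setting ∂C/∂t = 0 at fixed x gives v²t² + 2Dt − x² = 0, so t = (√(D² + v²x²) − D)/v².
√(D² + v²x²) = √(0.817² + 1.20² × 127²) = 152.4; v² = 1.44.
t = (152.4 − 0.817)/1.44 = 105 days (vs. the pure-advection estimate x/v = 106 d).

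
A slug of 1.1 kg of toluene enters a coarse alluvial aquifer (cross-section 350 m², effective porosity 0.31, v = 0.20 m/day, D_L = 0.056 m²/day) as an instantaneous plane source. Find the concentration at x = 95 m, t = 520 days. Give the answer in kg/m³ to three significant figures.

For an instantaneous plane source, C(x,t) = M/(n_e·A·√(4πDt)) · exp(−(x−vt)²/(4Dt)), with n_e·A the pore (flow) area.
Plume center vt = 0.20 × 520 = 104 m, so the well at 95 m is 9 m upgradient of the peak.
√(4πDt) = 19.13 m, giving peak height M/(n_e·A·√(4πDt)) = 1.1/(0.31 × 350 × 19.13) = 0.0005300 kg/m³.
(x−vt)²/(4Dt) = (-9)²/(4 × 0.056 × 520) = 0.6954; exp(−0.6954) = 0.4989.
C = 0.0005300 × 0.4989 = 0.000264 kg/m³.

0.000264 kg/m³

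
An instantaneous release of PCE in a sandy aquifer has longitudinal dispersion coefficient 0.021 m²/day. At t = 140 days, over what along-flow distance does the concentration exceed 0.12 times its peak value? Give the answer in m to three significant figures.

9.99 m

The plume is Gaussian with σ = √(2Dt) = √(2 × 0.021 × 140) = 2.425 m.
C/C_peak = exp(−Δx²/(2σ²)) = 0.12 ⇒ Δx = σ·√(−2 ln 0.12) = 2.425 × 2.059 = 4.993 m.
Width = 2Δx = 9.99 m.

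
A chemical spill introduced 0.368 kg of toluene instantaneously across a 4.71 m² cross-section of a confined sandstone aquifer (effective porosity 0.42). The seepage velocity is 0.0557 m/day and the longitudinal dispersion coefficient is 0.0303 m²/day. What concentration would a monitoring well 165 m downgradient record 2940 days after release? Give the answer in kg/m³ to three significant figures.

For an instantaneous plane source, C(x,t) = M/(n_e·A·√(4πDt)) · exp(−(x−vt)²/(4Dt)), with n_e·A the pore (flow) area.
Plume center vt = 0.0557 × 2940 = 163.758 m, so the well at 165 m is 1.242 m downgradient of the peak.
√(4πDt) = 33.46 m, giving peak height M/(n_e·A·√(4πDt)) = 0.368/(0.42 × 4.71 × 33.46) = 0.005560 kg/m³.
(x−vt)²/(4Dt) = (1.242)²/(4 × 0.0303 × 2940) = 0.004329; exp(−0.004329) = 0.9957.
C = 0.005560 × 0.9957 = 0.00554 kg/m³.

0.00554 kg/m³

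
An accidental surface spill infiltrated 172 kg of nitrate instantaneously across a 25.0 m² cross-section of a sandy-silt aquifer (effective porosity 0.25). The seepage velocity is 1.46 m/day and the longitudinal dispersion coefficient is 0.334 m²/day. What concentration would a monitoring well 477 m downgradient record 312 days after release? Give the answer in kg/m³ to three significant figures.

0.251 kg/m³

For an instantaneous plane source, C(x,t) = M/(n_e·A·√(4πDt)) · exp(−(x−vt)²/(4Dt)), with n_e·A the pore (flow) area.
Plume center vt = 1.46 × 312 = 455.52 m, so the well at 477 m is 21.48 m downgradient of the peak.
√(4πDt) = 36.19 m, giving peak height M/(n_e·A·√(4πDt)) = 172/(0.25 × 25.0 × 36.19) = 0.7604 kg/m³.
(x−vt)²/(4Dt) = (21.48)²/(4 × 0.334 × 312) = 1.107; exp(−1.107) = 0.3305.
C = 0.7604 × 0.3305 = 0.251 kg/m³.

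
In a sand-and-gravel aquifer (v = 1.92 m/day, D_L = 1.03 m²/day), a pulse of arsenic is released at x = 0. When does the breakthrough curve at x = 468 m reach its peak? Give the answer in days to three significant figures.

For the 1D instantaneous-source solution, setting ∂C/∂t = 0 at fixed x gives v²t² + 2Dt − x² = 0, so t = (√(D² + v²x²) − D)/v².
√(D² + v²x²) = √(1.03² + 1.92² × 468²) = 898.6; v² = 3.6864.
t = (898.6 − 1.03)/3.6864 = 243 days (vs. the pure-advection estimate x/v = 244 d).

243 days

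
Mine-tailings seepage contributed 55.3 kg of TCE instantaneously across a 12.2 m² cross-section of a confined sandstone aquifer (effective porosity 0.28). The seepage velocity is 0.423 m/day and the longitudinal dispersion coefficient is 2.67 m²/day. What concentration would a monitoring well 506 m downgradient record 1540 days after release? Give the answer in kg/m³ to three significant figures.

For an instantaneous plane source, C(x,t) = M/(n_e·A·√(4πDt)) · exp(−(x−vt)²/(4Dt)), with n_e·A the pore (flow) area.
Plume center vt = 0.423 × 1540 = 651.42 m, so the well at 506 m is 145.42 m upgradient of the peak.
√(4πDt) = 227.3 m, giving peak height M/(n_e·A·√(4πDt)) = 55.3/(0.28 × 12.2 × 227.3) = 0.07122 kg/m³.
(x−vt)²/(4Dt) = (-145.42)²/(4 × 2.67 × 1540) = 1.286; exp(−1.286) = 0.2764.
C = 0.07122 × 0.2764 = 0.0197 kg/m³.

0.0197 kg/m³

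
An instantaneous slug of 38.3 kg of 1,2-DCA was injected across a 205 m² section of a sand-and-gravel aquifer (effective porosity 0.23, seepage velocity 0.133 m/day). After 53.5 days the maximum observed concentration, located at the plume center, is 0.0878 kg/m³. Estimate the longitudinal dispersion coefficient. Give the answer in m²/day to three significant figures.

0.127 m²/day

At the plume center C_max = M/(n_e·A·√(4πDt)), so D = M²/(4πt·(n_e·A·C_max)²).
n_e·A·C_max = 0.23 × 205 × 0.0878 = 4.140 kg/m.
D = 38.3²/(4π × 53.5 × 4.140²) = 0.127 m²/day.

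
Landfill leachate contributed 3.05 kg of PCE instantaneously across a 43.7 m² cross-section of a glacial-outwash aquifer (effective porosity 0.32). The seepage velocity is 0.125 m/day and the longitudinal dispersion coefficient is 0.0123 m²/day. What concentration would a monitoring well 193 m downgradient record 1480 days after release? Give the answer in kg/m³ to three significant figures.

0.00599 kg/m³

For an instantaneous plane source, C(x,t) = M/(n_e·A·√(4πDt)) · exp(−(x−vt)²/(4Dt)), with n_e·A the pore (flow) area.
Plume center vt = 0.125 × 1480 = 185 m, so the well at 193 m is 8 m downgradient of the peak.
√(4πDt) = 15.12 m, giving peak height M/(n_e·A·√(4πDt)) = 3.05/(0.32 × 43.7 × 15.12) = 0.01443 kg/m³.
(x−vt)²/(4Dt) = (8)²/(4 × 0.0123 × 1480) = 0.8789; exp(−0.8789) = 0.4152.
C = 0.01443 × 0.4152 = 0.00599 kg/m³.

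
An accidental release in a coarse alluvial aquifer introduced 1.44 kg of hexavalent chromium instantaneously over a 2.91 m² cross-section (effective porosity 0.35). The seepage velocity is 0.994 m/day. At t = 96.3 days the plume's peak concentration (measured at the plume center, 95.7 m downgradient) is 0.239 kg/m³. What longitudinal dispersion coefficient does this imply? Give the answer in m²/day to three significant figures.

At the plume center C_max = M/(n_e·A·√(4πDt)), so D = M²/(4πt·(n_e·A·C_max)²).
n_e·A·C_max = 0.35 × 2.91 × 0.239 = 0.2434 kg/m.
D = 1.44²/(4π × 96.3 × 0.2434²) = 0.0289 m²/day.

0.0289 m²/day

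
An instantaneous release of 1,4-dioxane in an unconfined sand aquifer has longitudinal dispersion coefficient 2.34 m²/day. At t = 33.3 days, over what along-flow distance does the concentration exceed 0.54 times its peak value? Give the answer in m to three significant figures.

The plume is Gaussian with σ = √(2Dt) = √(2 × 2.34 × 33.3) = 12.48 m.
C/C_peak = exp(−Δx²/(2σ²)) = 0.54 ⇒ Δx = σ·√(−2 ln 0.54) = 12.48 × 1.110 = 13.85 m.
Width = 2Δx = 27.7 m.

27.7 m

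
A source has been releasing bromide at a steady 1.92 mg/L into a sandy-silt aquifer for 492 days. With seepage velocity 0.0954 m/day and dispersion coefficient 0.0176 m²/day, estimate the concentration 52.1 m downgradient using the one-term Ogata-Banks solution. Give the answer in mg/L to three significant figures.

For a continuous step input, C/C₀ ≈ ½·erfc((x−vt)/(2√(Dt))).
vt = 0.0954 × 492 = 46.9368 m and 2√(Dt) = 2√(0.0176 × 492) = 5.885 m.
Argument (x−vt)/(2√(Dt)) = (52.1 − 46.9368)/5.885 = 0.8773; ½·erfc(0.8773) = 0.1074.
C = 1.92 × 0.1074 = 0.206 mg/L.

0.206 mg/L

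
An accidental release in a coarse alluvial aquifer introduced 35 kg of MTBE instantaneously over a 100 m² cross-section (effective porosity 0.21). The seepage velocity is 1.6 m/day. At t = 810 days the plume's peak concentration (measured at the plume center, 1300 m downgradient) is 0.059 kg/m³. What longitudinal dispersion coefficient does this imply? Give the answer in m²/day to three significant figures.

At the plume center C_max = M/(n_e·A·√(4πDt)), so D = M²/(4πt·(n_e·A·C_max)²).
n_e·A·C_max = 0.21 × 100 × 0.059 = 1.239 kg/m.
D = 35²/(4π × 810 × 1.239²) = 0.0784 m²/day.

0.0784 m²/day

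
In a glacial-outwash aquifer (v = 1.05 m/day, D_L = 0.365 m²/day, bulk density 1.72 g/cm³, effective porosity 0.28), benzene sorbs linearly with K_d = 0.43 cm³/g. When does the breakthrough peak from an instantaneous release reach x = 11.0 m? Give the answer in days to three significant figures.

37.0 days

Retardation factor R = 1 + ρ_b·K_d/n = 1 + 1.72 × 0.43/0.28 = 3.641.
Sorption retards both mechanisms: v_R = v/R = 0.2884 m/day, D_R = D/R = 0.1002 m²/day.
Peak time from v_R²t² + 2D_R t − x² = 0: t = (√(D_R² + v_R²x²) − D_R)/v_R².
√(D_R² + v_R²x²) = √(0.1002² + 0.2884² × 11.0²) = 3.174; v_R² = 0.08317.
t = (3.174 − 0.1002)/0.08317 = 37.0 days.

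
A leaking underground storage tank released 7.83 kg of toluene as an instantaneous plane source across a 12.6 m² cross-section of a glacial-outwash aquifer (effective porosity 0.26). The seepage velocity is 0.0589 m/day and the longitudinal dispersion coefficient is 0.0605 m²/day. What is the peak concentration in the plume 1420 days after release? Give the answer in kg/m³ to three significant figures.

The peak of an instantaneous 1D plume sits at x = vt; there the Gaussian factor is 1 and C_max = M/(n_e·A·√(4πDt)), where n_e·A is the pore area the mass is dissolved in.
√(4πDt) = √(4π × 0.0605 × 1420) = 32.86 m, so C_max = 7.83/(0.26 × 12.6 × 32.86) = 0.0727 kg/m³.

0.0727 kg/m³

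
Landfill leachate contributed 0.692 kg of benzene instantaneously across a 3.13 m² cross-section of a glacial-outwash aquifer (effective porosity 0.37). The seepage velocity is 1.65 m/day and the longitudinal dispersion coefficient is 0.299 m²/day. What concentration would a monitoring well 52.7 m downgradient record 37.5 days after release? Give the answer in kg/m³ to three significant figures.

For an instantaneous plane source, C(x,t) = M/(n_e·A·√(4πDt)) · exp(−(x−vt)²/(4Dt)), with n_e·A the pore (flow) area.
Plume center vt = 1.65 × 37.5 = 61.875 m, so the well at 52.7 m is 9.175 m upgradient of the peak.
√(4πDt) = 11.87 m, giving peak height M/(n_e·A·√(4πDt)) = 0.692/(0.37 × 3.13 × 11.87) = 0.05034 kg/m³.
(x−vt)²/(4Dt) = (-9.175)²/(4 × 0.299 × 37.5) = 1.877; exp(−1.877) = 0.1530.
C = 0.05034 × 0.1530 = 0.00770 kg/m³.

0.00770 kg/m³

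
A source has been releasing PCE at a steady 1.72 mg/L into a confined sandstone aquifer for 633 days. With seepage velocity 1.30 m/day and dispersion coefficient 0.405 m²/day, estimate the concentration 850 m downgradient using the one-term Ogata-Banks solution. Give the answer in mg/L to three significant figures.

For a continuous step input, C/C₀ ≈ ½·erfc((x−vt)/(2√(Dt))).
vt = 1.30 × 633 = 822.9 m and 2√(Dt) = 2√(0.405 × 633) = 32.02 m.
Argument (x−vt)/(2√(Dt)) = (850 − 822.9)/32.02 = 0.8463; ½·erfc(0.8463) = 0.1157.
C = 1.72 × 0.1157 = 0.199 mg/L.

0.199 mg/L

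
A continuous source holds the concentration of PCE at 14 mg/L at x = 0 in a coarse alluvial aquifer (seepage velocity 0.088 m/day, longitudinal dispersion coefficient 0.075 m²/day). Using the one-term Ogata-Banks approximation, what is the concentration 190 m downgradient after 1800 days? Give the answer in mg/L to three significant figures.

For a continuous step input, C/C₀ ≈ ½·erfc((x−vt)/(2√(Dt))).
vt = 0.088 × 1800 = 158.4 m and 2√(Dt) = 2√(0.075 × 1800) = 23.24 m.
Argument (x−vt)/(2√(Dt)) = (190 − 158.4)/23.24 = 1.360; ½·erfc(1.360) = 0.02722.
C = 14 × 0.02722 = 0.381 mg/L.

0.381 mg/L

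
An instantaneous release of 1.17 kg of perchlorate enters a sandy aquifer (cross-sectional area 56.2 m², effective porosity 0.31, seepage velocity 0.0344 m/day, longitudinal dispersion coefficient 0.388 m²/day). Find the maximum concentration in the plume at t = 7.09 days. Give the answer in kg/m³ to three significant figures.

0.0114 kg/m³

The peak of an instantaneous 1D plume sits at x = vt; there the Gaussian factor is 1 and C_max = M/(n_e·A·√(4πDt)), where n_e·A is the pore area the mass is dissolved in.
√(4πDt) = √(4π × 0.388 × 7.09) = 5.880 m, so C_max = 1.17/(0.31 × 56.2 × 5.880) = 0.0114 kg/m³.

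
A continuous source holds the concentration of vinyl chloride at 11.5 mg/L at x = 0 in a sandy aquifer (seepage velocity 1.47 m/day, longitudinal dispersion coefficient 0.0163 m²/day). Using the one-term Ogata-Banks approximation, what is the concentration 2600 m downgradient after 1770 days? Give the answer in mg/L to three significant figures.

For a continuous step input, C/C₀ ≈ ½·erfc((x−vt)/(2√(Dt))).
vt = 1.47 × 1770 = 2601.9 m and 2√(Dt) = 2√(0.0163 × 1770) = 10.74 m.
Argument (x−vt)/(2√(Dt)) = (2600 − 2601.9)/10.74 = -0.1769; ½·erfc(-0.1769) = 0.5988.
C = 11.5 × 0.5988 = 6.89 mg/L.

6.89 mg/L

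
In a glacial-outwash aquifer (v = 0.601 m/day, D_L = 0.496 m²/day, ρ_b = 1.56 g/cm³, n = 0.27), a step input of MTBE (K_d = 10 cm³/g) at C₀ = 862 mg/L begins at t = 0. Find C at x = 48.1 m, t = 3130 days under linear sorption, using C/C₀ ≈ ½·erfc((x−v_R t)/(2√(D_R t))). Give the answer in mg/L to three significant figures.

11.5 mg/L

Retardation factor R = 1 + ρ_b·K_d/n = 1 + 1.56 × 10/0.27 = 58.78.
Sorption retards both mechanisms: v_R = v/R = 0.01022 m/day, D_R = D/R = 0.008438 m²/day.
v_R·t = 0.01022 × 3130 = 31.9886 m; 2√(D_R t) = 10.28 m; argument = (48.1 − 31.9886)/10.28 = 1.567.
C = C₀ × ½·erfc(1.567) = 862 × 0.01334 = 11.5 mg/L.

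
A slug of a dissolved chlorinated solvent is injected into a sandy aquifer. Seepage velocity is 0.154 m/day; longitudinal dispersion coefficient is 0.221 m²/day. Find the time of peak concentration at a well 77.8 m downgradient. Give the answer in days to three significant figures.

496 days

For the 1D instantaneous-source solution, setting ∂C/∂t = 0 at fixed x gives v²t² + 2Dt − x² = 0, so t = (√(D² + v²x²) − D)/v².
√(D² + v²x²) = √(0.221² + 0.154² × 77.8²) = 11.98; v² = 0.023716.
t = (11.98 − 0.221)/0.023716 = 496 days (vs. the pure-advection estimate x/v = 505 d).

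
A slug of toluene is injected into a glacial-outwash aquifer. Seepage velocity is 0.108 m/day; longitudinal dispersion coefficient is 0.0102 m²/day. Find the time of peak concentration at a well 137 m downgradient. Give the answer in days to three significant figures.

1270 days

For the 1D instantaneous-source solution, setting ∂C/∂t = 0 at fixed x gives v²t² + 2Dt − x² = 0, so t = (√(D² + v²x²) − D)/v².
√(D² + v²x²) = √(0.0102² + 0.108² × 137²) = 14.80; v² = 0.011664.
t = (14.80 − 0.0102)/0.011664 = 1270 days (vs. the pure-advection estimate x/v = 1270 d).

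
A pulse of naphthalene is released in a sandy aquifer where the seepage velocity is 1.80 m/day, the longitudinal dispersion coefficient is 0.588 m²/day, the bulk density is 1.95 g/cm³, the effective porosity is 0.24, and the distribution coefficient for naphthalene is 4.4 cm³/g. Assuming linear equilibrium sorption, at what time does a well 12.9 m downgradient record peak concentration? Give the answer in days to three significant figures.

Retardation factor R = 1 + ρ_b·K_d/n = 1 + 1.95 × 4.4/0.24 = 36.75.
Sorption retards both mechanisms: v_R = v/R = 0.04898 m/day, D_R = D/R = 0.01600 m²/day.
Peak time from v_R²t² + 2D_R t − x² = 0: t = (√(D_R² + v_R²x²) − D_R)/v_R².
√(D_R² + v_R²x²) = √(0.01600² + 0.04898² × 12.9²) = 0.6320; v_R² = 0.002399.
t = (0.6320 − 0.01600)/0.002399 = 257 days.

257 days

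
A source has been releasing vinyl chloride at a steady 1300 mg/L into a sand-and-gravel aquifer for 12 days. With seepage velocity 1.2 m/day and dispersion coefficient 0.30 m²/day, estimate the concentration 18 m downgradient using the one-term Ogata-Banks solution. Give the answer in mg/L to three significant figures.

117 mg/L

For a continuous step input, C/C₀ ≈ ½·erfc((x−vt)/(2√(Dt))).
vt = 1.2 × 12 = 14.4 m and 2√(Dt) = 2√(0.30 × 12) = 3.795 m.
Argument (x−vt)/(2√(Dt)) = (18 − 14.4)/3.795 = 0.9486; ½·erfc(0.9486) = 0.08988.
C = 1300 × 0.08988 = 117 mg/L.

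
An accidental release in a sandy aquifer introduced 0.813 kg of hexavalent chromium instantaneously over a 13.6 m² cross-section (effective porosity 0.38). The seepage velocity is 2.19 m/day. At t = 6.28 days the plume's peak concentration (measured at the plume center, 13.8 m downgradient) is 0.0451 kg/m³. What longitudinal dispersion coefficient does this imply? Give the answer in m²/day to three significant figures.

At the plume center C_max = M/(n_e·A·√(4πDt)), so D = M²/(4πt·(n_e·A·C_max)²).
n_e·A·C_max = 0.38 × 13.6 × 0.0451 = 0.2331 kg/m.
D = 0.813²/(4π × 6.28 × 0.2331²) = 0.154 m²/day.

0.154 m²/day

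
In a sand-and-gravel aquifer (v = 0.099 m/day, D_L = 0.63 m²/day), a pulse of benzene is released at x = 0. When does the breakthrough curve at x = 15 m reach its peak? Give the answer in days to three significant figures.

100 days

For the 1D instantaneous-source solution, setting ∂C/∂t = 0 at fixed x gives v²t² + 2Dt − x² = 0, so t = (√(D² + v²x²) − D)/v².
√(D² + v²x²) = √(0.63² + 0.099² × 15²) = 1.613; v² = 0.009801.
t = (1.613 − 0.63)/0.009801 = 100 days (vs. the pure-advection estimate x/v = 152 d).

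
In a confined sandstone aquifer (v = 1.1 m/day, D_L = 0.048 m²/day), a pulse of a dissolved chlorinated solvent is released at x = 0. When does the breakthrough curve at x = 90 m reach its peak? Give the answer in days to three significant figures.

81.8 days

For the 1D instantaneous-source solution, setting ∂C/∂t = 0 at fixed x gives v²t² + 2Dt − x² = 0, so t = (√(D² + v²x²) − D)/v².
√(D² + v²x²) = √(0.048² + 1.1² × 90²) = 99.00; v² = 1.21.
t = (99.00 − 0.048)/1.21 = 81.8 days (vs. the pure-advection estimate x/v = 81.8 d).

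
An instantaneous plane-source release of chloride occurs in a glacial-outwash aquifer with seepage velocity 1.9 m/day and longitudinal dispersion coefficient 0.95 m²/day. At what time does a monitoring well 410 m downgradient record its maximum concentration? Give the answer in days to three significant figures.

For the 1D instantaneous-source solution, setting ∂C/∂t = 0 at fixed x gives v²t² + 2Dt − x² = 0, so t = (√(D² + v²x²) − D)/v².
√(D² + v²x²) = √(0.95² + 1.9² × 410²) = 779.0; v² = 3.61.
t = (779.0 − 0.95)/3.61 = 216 days (vs. the pure-advection estimate x/v = 216 d).

216 days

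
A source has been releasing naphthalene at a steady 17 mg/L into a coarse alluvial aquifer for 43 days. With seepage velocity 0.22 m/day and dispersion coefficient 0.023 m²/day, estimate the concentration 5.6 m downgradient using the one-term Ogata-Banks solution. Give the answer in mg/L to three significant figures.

16.9 mg/L

For a continuous step input, C/C₀ ≈ ½·erfc((x−vt)/(2√(Dt))).
vt = 0.22 × 43 = 9.46 m and 2√(Dt) = 2√(0.023 × 43) = 1.989 m.
Argument (x−vt)/(2√(Dt)) = (5.6 − 9.46)/1.989 = -1.941; ½·erfc(-1.941) = 0.9970.
C = 17 × 0.9970 = 16.9 mg/L.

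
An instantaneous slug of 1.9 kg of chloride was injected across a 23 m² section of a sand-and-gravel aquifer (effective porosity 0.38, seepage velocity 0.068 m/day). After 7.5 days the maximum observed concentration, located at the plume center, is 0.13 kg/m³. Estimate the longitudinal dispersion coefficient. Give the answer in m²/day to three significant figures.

0.0297 m²/day

At the plume center C_max = M/(n_e·A·√(4πDt)), so D = M²/(4πt·(n_e·A·C_max)²).
n_e·A·C_max = 0.38 × 23 × 0.13 = 1.136 kg/m.
D = 1.9²/(4π × 7.5 × 1.136²) = 0.0297 m²/day.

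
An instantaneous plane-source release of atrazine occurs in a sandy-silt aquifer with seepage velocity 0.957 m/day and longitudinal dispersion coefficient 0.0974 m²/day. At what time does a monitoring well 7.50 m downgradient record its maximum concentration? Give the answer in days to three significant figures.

7.73 days

For the 1D instantaneous-source solution, setting ∂C/∂t = 0 at fixed x gives v²t² + 2Dt − x² = 0, so t = (√(D² + v²x²) − D)/v².
√(D² + v²x²) = √(0.0974² + 0.957² × 7.50²) = 7.178; v² = 0.915849.
t = (7.178 − 0.0974)/0.915849 = 7.73 days (vs. the pure-advection estimate x/v = 7.84 d).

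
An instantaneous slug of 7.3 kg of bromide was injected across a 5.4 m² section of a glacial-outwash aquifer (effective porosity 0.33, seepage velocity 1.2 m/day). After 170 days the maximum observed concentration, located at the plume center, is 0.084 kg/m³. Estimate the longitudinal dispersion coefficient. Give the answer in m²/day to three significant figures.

1.11 m²/day

At the plume center C_max = M/(n_e·A·√(4πDt)), so D = M²/(4πt·(n_e·A·C_max)²).
n_e·A·C_max = 0.33 × 5.4 × 0.084 = 0.1497 kg/m.
D = 7.3²/(4π × 170 × 0.1497²) = 1.11 m²/day.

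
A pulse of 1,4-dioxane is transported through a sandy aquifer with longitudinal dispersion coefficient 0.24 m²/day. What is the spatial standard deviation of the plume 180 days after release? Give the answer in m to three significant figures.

9.30 m

Dispersive spreading gives a Gaussian with σ² = 2Dt; advection only shifts the center.
σ = √(2 × 0.24 × 180) = 9.30 m.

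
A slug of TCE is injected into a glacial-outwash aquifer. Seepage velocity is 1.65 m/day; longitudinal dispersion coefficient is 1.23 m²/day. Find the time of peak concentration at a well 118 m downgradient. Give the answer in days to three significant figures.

For the 1D instantaneous-source solution, setting ∂C/∂t = 0 at fixed x gives v²t² + 2Dt − x² = 0, so t = (√(D² + v²x²) − D)/v².
√(D² + v²x²) = √(1.23² + 1.65² × 118²) = 194.7; v² = 2.7225.
t = (194.7 − 1.23)/2.7225 = 71.1 days (vs. the pure-advection estimate x/v = 71.5 d).

71.1 days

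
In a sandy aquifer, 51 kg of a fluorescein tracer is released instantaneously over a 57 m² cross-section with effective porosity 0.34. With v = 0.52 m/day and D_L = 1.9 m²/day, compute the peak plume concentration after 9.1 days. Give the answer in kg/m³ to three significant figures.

0.179 kg/m³

The peak of an instantaneous 1D plume sits at x = vt; there the Gaussian factor is 1 and C_max = M/(n_e·A·√(4πDt)), where n_e·A is the pore area the mass is dissolved in.
√(4πDt) = √(4π × 1.9 × 9.1) = 14.74 m, so C_max = 51/(0.34 × 57 × 14.74) = 0.179 kg/m³.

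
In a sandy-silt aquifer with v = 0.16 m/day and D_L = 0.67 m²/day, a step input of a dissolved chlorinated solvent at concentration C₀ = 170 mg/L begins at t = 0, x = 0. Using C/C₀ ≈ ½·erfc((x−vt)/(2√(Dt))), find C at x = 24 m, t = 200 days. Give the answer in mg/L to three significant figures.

117 mg/L

For a continuous step input, C/C₀ ≈ ½·erfc((x−vt)/(2√(Dt))).
vt = 0.16 × 200 = 32 m and 2√(Dt) = 2√(0.67 × 200) = 23.15 m.
Argument (x−vt)/(2√(Dt)) = (24 − 32)/23.15 = -0.3456; ½·erfc(-0.3456) = 0.6875.
C = 170 × 0.6875 = 117 mg/L.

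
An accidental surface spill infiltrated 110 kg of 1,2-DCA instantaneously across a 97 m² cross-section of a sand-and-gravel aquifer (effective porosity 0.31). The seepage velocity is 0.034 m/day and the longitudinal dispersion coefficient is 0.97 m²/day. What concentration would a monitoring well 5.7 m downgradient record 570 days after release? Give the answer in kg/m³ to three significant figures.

For an instantaneous plane source, C(x,t) = M/(n_e·A·√(4πDt)) · exp(−(x−vt)²/(4Dt)), with n_e·A the pore (flow) area.
Plume center vt = 0.034 × 570 = 19.38 m, so the well at 5.7 m is 13.68 m upgradient of the peak.
√(4πDt) = 83.35 m, giving peak height M/(n_e·A·√(4πDt)) = 110/(0.31 × 97 × 83.35) = 0.04389 kg/m³.
(x−vt)²/(4Dt) = (-13.68)²/(4 × 0.97 × 570) = 0.08462; exp(−0.08462) = 0.9189.
C = 0.04389 × 0.9189 = 0.0403 kg/m³.

0.0403 kg/m³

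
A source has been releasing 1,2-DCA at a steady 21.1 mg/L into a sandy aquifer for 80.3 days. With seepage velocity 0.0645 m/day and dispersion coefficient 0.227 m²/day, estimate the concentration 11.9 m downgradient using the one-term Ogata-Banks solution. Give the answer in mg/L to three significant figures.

For a continuous step input, C/C₀ ≈ ½·erfc((x−vt)/(2√(Dt))).
vt = 0.0645 × 80.3 = 5.17935 m and 2√(Dt) = 2√(0.227 × 80.3) = 8.539 m.
Argument (x−vt)/(2√(Dt)) = (11.9 − 5.17935)/8.539 = 0.7871; ½·erfc(0.7871) = 0.1328.
C = 21.1 × 0.1328 = 2.80 mg/L.

2.80 mg/L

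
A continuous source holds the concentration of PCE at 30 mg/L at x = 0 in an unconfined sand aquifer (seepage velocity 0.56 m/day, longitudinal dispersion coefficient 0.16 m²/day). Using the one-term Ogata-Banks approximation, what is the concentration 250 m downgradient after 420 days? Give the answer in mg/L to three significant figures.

For a continuous step input, C/C₀ ≈ ½·erfc((x−vt)/(2√(Dt))).
vt = 0.56 × 420 = 235.2 m and 2√(Dt) = 2√(0.16 × 420) = 16.40 m.
Argument (x−vt)/(2√(Dt)) = (250 − 235.2)/16.40 = 0.9024; ½·erfc(0.9024) = 0.1009.
C = 30 × 0.1009 = 3.03 mg/L.

3.03 mg/L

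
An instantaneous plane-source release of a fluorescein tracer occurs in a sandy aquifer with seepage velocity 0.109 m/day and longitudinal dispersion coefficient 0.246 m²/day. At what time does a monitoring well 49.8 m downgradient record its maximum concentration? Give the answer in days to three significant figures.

For the 1D instantaneous-source solution, setting ∂C/∂t = 0 at fixed x gives v²t² + 2Dt − x² = 0, so t = (√(D² + v²x²) − D)/v².
√(D² + v²x²) = √(0.246² + 0.109² × 49.8²) = 5.434; v² = 0.011881.
t = (5.434 − 0.246)/0.011881 = 437 days (vs. the pure-advection estimate x/v = 457 d).

437 days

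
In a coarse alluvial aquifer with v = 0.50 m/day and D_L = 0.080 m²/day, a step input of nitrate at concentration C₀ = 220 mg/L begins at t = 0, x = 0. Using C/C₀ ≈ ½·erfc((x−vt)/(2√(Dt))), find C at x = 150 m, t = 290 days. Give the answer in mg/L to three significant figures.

For a continuous step input, C/C₀ ≈ ½·erfc((x−vt)/(2√(Dt))).
vt = 0.50 × 290 = 145 m and 2√(Dt) = 2√(0.080 × 290) = 9.633 m.
Argument (x−vt)/(2√(Dt)) = (150 − 145)/9.633 = 0.5190; ½·erfc(0.5190) = 0.2315.
C = 220 × 0.2315 = 50.9 mg/L.

50.9 mg/L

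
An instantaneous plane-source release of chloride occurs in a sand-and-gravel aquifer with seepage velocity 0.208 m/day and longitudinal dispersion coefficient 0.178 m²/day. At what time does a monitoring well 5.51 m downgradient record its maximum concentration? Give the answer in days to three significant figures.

For the 1D instantaneous-source solution, setting ∂C/∂t = 0 at fixed x gives v²t² + 2Dt − x² = 0, so t = (√(D² + v²x²) − D)/v².
√(D² + v²x²) = √(0.178² + 0.208² × 5.51²) = 1.160; v² = 0.043264.
t = (1.160 − 0.178)/0.043264 = 22.7 days (vs. the pure-advection estimate x/v = 26.5 d).

22.7 days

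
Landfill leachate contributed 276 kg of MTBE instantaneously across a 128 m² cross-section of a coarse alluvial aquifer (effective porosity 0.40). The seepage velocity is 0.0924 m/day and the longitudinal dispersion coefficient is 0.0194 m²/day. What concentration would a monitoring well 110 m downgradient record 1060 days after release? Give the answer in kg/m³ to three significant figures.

For an instantaneous plane source, C(x,t) = M/(n_e·A·√(4πDt)) · exp(−(x−vt)²/(4Dt)), with n_e·A the pore (flow) area.
Plume center vt = 0.0924 × 1060 = 97.944 m, so the well at 110 m is 12.056 m downgradient of the peak.
√(4πDt) = 16.08 m, giving peak height M/(n_e·A·√(4πDt)) = 276/(0.40 × 128 × 16.08) = 0.3352 kg/m³.
(x−vt)²/(4Dt) = (12.056)²/(4 × 0.0194 × 1060) = 1.767; exp(−1.767) = 0.1708.
C = 0.3352 × 0.1708 = 0.0573 kg/m³.

0.0573 kg/m³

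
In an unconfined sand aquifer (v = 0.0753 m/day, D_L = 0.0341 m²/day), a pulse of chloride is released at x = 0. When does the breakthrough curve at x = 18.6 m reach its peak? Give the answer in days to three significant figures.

For the 1D instantaneous-source solution, setting ∂C/∂t = 0 at fixed x gives v²t² + 2Dt − x² = 0, so t = (√(D² + v²x²) − D)/v².
√(D² + v²x²) = √(0.0341² + 0.0753² × 18.6²) = 1.401; v² = 0.00567009.
t = (1.401 − 0.0341)/0.00567009 = 241 days (vs. the pure-advection estimate x/v = 247 d).

241 days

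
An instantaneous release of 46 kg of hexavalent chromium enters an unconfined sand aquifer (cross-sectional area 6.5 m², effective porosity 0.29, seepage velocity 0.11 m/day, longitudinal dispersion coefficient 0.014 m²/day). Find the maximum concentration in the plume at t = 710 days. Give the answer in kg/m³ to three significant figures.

2.18 kg/m³

The peak of an instantaneous 1D plume sits at x = vt; there the Gaussian factor is 1 and C_max = M/(n_e·A·√(4πDt)), where n_e·A is the pore area the mass is dissolved in.
√(4πDt) = √(4π × 0.014 × 710) = 11.18 m, so C_max = 46/(0.29 × 6.5 × 11.18) = 2.18 kg/m³.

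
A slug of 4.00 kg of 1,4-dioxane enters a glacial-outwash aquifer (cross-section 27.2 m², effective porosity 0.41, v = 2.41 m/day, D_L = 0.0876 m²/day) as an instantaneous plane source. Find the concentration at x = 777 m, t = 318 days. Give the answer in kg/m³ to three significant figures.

For an instantaneous plane source, C(x,t) = M/(n_e·A·√(4πDt)) · exp(−(x−vt)²/(4Dt)), with n_e·A the pore (flow) area.
Plume center vt = 2.41 × 318 = 766.38 m, so the well at 777 m is 10.62 m downgradient of the peak.
√(4πDt) = 18.71 m, giving peak height M/(n_e·A·√(4πDt)) = 4.00/(0.41 × 27.2 × 18.71) = 0.01917 kg/m³.
(x−vt)²/(4Dt) = (10.62)²/(4 × 0.0876 × 318) = 1.012; exp(−1.012) = 0.3635.
C = 0.01917 × 0.3635 = 0.00697 kg/m³.

0.00697 kg/m³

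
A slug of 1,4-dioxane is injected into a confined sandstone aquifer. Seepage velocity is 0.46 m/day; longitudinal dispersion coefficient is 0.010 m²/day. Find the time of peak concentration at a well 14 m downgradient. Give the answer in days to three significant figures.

For the 1D instantaneous-source solution, setting ∂C/∂t = 0 at fixed x gives v²t² + 2Dt − x² = 0, so t = (√(D² + v²x²) − D)/v².
√(D² + v²x²) = √(0.010² + 0.46² × 14²) = 6.440; v² = 0.2116.
t = (6.440 − 0.010)/0.2116 = 30.4 days (vs. the pure-advection estimate x/v = 30.4 d).

30.4 days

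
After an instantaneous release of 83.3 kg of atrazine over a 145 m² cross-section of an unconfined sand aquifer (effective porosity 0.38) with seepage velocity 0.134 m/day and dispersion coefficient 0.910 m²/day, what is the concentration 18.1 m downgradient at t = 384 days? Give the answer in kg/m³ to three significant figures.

For an instantaneous plane source, C(x,t) = M/(n_e·A·√(4πDt)) · exp(−(x−vt)²/(4Dt)), with n_e·A the pore (flow) area.
Plume center vt = 0.134 × 384 = 51.456 m, so the well at 18.1 m is 33.356 m upgradient of the peak.
√(4πDt) = 66.27 m, giving peak height M/(n_e·A·√(4πDt)) = 83.3/(0.38 × 145 × 66.27) = 0.02281 kg/m³.
(x−vt)²/(4Dt) = (-33.356)²/(4 × 0.910 × 384) = 0.7960; exp(−0.7960) = 0.4511.
C = 0.02281 × 0.4511 = 0.0103 kg/m³.

0.0103 kg/m³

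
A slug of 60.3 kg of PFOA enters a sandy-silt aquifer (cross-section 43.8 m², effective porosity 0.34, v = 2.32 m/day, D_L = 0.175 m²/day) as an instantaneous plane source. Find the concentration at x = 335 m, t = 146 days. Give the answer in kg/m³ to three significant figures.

0.197 kg/m³

For an instantaneous plane source, C(x,t) = M/(n_e·A·√(4πDt)) · exp(−(x−vt)²/(4Dt)), with n_e·A the pore (flow) area.
Plume center vt = 2.32 × 146 = 338.72 m, so the well at 335 m is 3.72 m upgradient of the peak.
√(4πDt) = 17.92 m, giving peak height M/(n_e·A·√(4πDt)) = 60.3/(0.34 × 43.8 × 17.92) = 0.2260 kg/m³.
(x−vt)²/(4Dt) = (-3.72)²/(4 × 0.175 × 146) = 0.1354; exp(−0.1354) = 0.8734.
C = 0.2260 × 0.8734 = 0.197 kg/m³.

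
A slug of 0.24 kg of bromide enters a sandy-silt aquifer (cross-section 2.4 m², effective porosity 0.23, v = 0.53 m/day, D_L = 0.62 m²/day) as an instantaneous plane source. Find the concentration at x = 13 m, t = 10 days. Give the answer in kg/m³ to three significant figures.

For an instantaneous plane source, C(x,t) = M/(n_e·A·√(4πDt)) · exp(−(x−vt)²/(4Dt)), with n_e·A the pore (flow) area.
Plume center vt = 0.53 × 10 = 5.3 m, so the well at 13 m is 7.7 m downgradient of the peak.
√(4πDt) = 8.827 m, giving peak height M/(n_e·A·√(4πDt)) = 0.24/(0.23 × 2.4 × 8.827) = 0.04926 kg/m³.
(x−vt)²/(4Dt) = (7.7)²/(4 × 0.62 × 10) = 2.391; exp(−2.391) = 0.09154.
C = 0.04926 × 0.09154 = 0.00451 kg/m³.

0.00451 kg/m³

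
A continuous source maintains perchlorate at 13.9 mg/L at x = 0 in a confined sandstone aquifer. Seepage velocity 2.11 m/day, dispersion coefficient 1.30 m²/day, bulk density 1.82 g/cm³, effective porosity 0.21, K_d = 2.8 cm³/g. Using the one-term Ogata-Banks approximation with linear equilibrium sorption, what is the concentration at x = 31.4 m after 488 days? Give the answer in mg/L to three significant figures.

Retardation factor R = 1 + ρ_b·K_d/n = 1 + 1.82 × 2.8/0.21 = 25.27.
Sorption retards both mechanisms: v_R = v/R = 0.08350 m/day, D_R = D/R = 0.05144 m²/day.
v_R·t = 0.08350 × 488 = 40.748 m; 2√(D_R t) = 10.02 m; argument = (31.4 − 40.748)/10.02 = -0.9329.
C = C₀ × ½·erfc(-0.9329) = 13.9 × 0.9065 = 12.6 mg/L.

12.6 mg/L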